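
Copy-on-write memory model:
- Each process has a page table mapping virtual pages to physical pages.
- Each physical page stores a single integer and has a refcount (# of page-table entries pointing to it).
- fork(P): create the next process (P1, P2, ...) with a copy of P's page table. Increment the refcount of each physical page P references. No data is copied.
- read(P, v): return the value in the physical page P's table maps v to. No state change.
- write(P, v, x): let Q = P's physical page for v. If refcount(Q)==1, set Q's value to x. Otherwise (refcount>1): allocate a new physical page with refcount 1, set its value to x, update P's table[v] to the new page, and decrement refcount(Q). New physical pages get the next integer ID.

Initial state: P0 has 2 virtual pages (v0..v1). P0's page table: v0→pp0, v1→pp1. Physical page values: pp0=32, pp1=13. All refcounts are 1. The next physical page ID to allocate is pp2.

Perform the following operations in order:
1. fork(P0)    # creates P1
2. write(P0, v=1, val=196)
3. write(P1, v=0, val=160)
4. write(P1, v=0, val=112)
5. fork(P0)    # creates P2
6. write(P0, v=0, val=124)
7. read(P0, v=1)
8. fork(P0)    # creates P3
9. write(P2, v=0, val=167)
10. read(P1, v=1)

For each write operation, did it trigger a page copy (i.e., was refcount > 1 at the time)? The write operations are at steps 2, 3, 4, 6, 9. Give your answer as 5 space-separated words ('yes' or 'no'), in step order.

Op 1: fork(P0) -> P1. 2 ppages; refcounts: pp0:2 pp1:2
Op 2: write(P0, v1, 196). refcount(pp1)=2>1 -> COPY to pp2. 3 ppages; refcounts: pp0:2 pp1:1 pp2:1
Op 3: write(P1, v0, 160). refcount(pp0)=2>1 -> COPY to pp3. 4 ppages; refcounts: pp0:1 pp1:1 pp2:1 pp3:1
Op 4: write(P1, v0, 112). refcount(pp3)=1 -> write in place. 4 ppages; refcounts: pp0:1 pp1:1 pp2:1 pp3:1
Op 5: fork(P0) -> P2. 4 ppages; refcounts: pp0:2 pp1:1 pp2:2 pp3:1
Op 6: write(P0, v0, 124). refcount(pp0)=2>1 -> COPY to pp4. 5 ppages; refcounts: pp0:1 pp1:1 pp2:2 pp3:1 pp4:1
Op 7: read(P0, v1) -> 196. No state change.
Op 8: fork(P0) -> P3. 5 ppages; refcounts: pp0:1 pp1:1 pp2:3 pp3:1 pp4:2
Op 9: write(P2, v0, 167). refcount(pp0)=1 -> write in place. 5 ppages; refcounts: pp0:1 pp1:1 pp2:3 pp3:1 pp4:2
Op 10: read(P1, v1) -> 13. No state change.

yes yes no yes no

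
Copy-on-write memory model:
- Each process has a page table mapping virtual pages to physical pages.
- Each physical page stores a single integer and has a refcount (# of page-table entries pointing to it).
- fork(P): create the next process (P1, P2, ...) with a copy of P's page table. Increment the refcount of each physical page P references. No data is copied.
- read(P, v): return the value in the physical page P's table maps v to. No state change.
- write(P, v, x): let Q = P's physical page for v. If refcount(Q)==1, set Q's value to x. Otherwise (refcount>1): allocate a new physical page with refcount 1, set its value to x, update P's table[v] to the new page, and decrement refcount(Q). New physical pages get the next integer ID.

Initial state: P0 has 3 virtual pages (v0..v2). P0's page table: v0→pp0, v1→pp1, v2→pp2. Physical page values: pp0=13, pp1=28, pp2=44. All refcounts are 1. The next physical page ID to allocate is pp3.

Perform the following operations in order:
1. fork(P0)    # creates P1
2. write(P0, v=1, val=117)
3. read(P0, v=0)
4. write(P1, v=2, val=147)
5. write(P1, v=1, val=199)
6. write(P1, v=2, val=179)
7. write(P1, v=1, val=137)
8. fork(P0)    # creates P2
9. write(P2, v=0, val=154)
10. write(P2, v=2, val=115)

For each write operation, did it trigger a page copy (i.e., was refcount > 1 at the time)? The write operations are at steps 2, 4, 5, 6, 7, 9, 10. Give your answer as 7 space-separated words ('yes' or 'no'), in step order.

Op 1: fork(P0) -> P1. 3 ppages; refcounts: pp0:2 pp1:2 pp2:2
Op 2: write(P0, v1, 117). refcount(pp1)=2>1 -> COPY to pp3. 4 ppages; refcounts: pp0:2 pp1:1 pp2:2 pp3:1
Op 3: read(P0, v0) -> 13. No state change.
Op 4: write(P1, v2, 147). refcount(pp2)=2>1 -> COPY to pp4. 5 ppages; refcounts: pp0:2 pp1:1 pp2:1 pp3:1 pp4:1
Op 5: write(P1, v1, 199). refcount(pp1)=1 -> write in place. 5 ppages; refcounts: pp0:2 pp1:1 pp2:1 pp3:1 pp4:1
Op 6: write(P1, v2, 179). refcount(pp4)=1 -> write in place. 5 ppages; refcounts: pp0:2 pp1:1 pp2:1 pp3:1 pp4:1
Op 7: write(P1, v1, 137). refcount(pp1)=1 -> write in place. 5 ppages; refcounts: pp0:2 pp1:1 pp2:1 pp3:1 pp4:1
Op 8: fork(P0) -> P2. 5 ppages; refcounts: pp0:3 pp1:1 pp2:2 pp3:2 pp4:1
Op 9: write(P2, v0, 154). refcount(pp0)=3>1 -> COPY to pp5. 6 ppages; refcounts: pp0:2 pp1:1 pp2:2 pp3:2 pp4:1 pp5:1
Op 10: write(P2, v2, 115). refcount(pp2)=2>1 -> COPY to pp6. 7 ppages; refcounts: pp0:2 pp1:1 pp2:1 pp3:2 pp4:1 pp5:1 pp6:1

yes yes no no no yes yes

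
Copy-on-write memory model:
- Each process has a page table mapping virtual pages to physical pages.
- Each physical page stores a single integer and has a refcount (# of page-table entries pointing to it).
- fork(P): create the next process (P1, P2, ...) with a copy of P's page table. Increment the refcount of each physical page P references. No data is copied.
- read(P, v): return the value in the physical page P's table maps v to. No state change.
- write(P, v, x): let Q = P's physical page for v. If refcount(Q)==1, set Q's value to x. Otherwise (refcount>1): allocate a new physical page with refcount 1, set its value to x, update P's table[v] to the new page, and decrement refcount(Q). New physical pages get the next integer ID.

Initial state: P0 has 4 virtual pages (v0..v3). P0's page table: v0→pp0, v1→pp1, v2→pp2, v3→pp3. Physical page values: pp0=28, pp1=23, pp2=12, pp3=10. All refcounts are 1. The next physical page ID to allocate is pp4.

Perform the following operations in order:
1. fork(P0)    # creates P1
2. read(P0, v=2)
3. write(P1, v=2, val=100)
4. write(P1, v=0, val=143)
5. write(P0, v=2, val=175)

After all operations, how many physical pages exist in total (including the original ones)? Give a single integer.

Op 1: fork(P0) -> P1. 4 ppages; refcounts: pp0:2 pp1:2 pp2:2 pp3:2
Op 2: read(P0, v2) -> 12. No state change.
Op 3: write(P1, v2, 100). refcount(pp2)=2>1 -> COPY to pp4. 5 ppages; refcounts: pp0:2 pp1:2 pp2:1 pp3:2 pp4:1
Op 4: write(P1, v0, 143). refcount(pp0)=2>1 -> COPY to pp5. 6 ppages; refcounts: pp0:1 pp1:2 pp2:1 pp3:2 pp4:1 pp5:1
Op 5: write(P0, v2, 175). refcount(pp2)=1 -> write in place. 6 ppages; refcounts: pp0:1 pp1:2 pp2:1 pp3:2 pp4:1 pp5:1

Answer: 6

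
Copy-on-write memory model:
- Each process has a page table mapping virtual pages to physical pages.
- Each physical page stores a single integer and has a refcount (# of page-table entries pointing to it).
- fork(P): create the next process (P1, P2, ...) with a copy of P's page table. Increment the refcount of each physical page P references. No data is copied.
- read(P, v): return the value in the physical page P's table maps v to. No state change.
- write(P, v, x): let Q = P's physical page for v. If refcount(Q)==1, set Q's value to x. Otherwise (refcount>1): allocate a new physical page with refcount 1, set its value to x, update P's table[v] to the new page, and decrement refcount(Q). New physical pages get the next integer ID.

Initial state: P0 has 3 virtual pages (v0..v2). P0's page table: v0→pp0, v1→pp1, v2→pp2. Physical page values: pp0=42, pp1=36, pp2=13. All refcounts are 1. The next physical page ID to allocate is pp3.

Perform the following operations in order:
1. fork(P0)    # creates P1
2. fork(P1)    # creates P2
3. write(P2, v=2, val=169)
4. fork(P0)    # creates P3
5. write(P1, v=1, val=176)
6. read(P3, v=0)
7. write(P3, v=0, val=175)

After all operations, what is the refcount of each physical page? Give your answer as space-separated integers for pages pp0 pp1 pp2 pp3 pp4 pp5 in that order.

Answer: 3 3 3 1 1 1

Derivation:
Op 1: fork(P0) -> P1. 3 ppages; refcounts: pp0:2 pp1:2 pp2:2
Op 2: fork(P1) -> P2. 3 ppages; refcounts: pp0:3 pp1:3 pp2:3
Op 3: write(P2, v2, 169). refcount(pp2)=3>1 -> COPY to pp3. 4 ppages; refcounts: pp0:3 pp1:3 pp2:2 pp3:1
Op 4: fork(P0) -> P3. 4 ppages; refcounts: pp0:4 pp1:4 pp2:3 pp3:1
Op 5: write(P1, v1, 176). refcount(pp1)=4>1 -> COPY to pp4. 5 ppages; refcounts: pp0:4 pp1:3 pp2:3 pp3:1 pp4:1
Op 6: read(P3, v0) -> 42. No state change.
Op 7: write(P3, v0, 175). refcount(pp0)=4>1 -> COPY to pp5. 6 ppages; refcounts: pp0:3 pp1:3 pp2:3 pp3:1 pp4:1 pp5:1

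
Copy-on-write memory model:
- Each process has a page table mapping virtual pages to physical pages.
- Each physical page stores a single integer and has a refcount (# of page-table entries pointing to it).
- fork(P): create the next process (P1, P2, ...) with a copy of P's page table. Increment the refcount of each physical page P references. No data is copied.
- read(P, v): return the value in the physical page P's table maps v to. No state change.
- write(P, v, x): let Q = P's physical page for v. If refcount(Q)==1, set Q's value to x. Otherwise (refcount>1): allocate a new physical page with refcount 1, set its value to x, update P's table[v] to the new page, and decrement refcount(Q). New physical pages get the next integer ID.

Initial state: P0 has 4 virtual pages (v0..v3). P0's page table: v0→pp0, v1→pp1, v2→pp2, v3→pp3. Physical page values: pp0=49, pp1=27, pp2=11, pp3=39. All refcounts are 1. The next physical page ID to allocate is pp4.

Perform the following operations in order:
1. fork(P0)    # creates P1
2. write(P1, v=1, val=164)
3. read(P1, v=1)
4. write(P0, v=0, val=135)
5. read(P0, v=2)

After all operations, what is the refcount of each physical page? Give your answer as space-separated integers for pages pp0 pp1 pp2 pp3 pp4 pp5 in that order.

Op 1: fork(P0) -> P1. 4 ppages; refcounts: pp0:2 pp1:2 pp2:2 pp3:2
Op 2: write(P1, v1, 164). refcount(pp1)=2>1 -> COPY to pp4. 5 ppages; refcounts: pp0:2 pp1:1 pp2:2 pp3:2 pp4:1
Op 3: read(P1, v1) -> 164. No state change.
Op 4: write(P0, v0, 135). refcount(pp0)=2>1 -> COPY to pp5. 6 ppages; refcounts: pp0:1 pp1:1 pp2:2 pp3:2 pp4:1 pp5:1
Op 5: read(P0, v2) -> 11. No state change.

Answer: 1 1 2 2 1 1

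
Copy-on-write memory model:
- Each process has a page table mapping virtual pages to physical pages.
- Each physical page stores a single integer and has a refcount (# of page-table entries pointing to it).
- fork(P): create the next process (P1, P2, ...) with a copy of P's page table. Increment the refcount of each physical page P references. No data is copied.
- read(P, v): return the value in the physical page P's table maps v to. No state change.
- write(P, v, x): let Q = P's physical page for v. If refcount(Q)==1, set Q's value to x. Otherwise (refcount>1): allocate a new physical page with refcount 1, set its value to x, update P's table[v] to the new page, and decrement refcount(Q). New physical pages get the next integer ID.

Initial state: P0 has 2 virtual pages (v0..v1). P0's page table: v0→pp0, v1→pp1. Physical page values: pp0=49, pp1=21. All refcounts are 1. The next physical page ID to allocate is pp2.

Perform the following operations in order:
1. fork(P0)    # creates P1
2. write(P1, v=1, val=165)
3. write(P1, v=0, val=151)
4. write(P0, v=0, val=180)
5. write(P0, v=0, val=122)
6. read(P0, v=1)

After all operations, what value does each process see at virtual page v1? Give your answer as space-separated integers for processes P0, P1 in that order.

Op 1: fork(P0) -> P1. 2 ppages; refcounts: pp0:2 pp1:2
Op 2: write(P1, v1, 165). refcount(pp1)=2>1 -> COPY to pp2. 3 ppages; refcounts: pp0:2 pp1:1 pp2:1
Op 3: write(P1, v0, 151). refcount(pp0)=2>1 -> COPY to pp3. 4 ppages; refcounts: pp0:1 pp1:1 pp2:1 pp3:1
Op 4: write(P0, v0, 180). refcount(pp0)=1 -> write in place. 4 ppages; refcounts: pp0:1 pp1:1 pp2:1 pp3:1
Op 5: write(P0, v0, 122). refcount(pp0)=1 -> write in place. 4 ppages; refcounts: pp0:1 pp1:1 pp2:1 pp3:1
Op 6: read(P0, v1) -> 21. No state change.
P0: v1 -> pp1 = 21
P1: v1 -> pp2 = 165

Answer: 21 165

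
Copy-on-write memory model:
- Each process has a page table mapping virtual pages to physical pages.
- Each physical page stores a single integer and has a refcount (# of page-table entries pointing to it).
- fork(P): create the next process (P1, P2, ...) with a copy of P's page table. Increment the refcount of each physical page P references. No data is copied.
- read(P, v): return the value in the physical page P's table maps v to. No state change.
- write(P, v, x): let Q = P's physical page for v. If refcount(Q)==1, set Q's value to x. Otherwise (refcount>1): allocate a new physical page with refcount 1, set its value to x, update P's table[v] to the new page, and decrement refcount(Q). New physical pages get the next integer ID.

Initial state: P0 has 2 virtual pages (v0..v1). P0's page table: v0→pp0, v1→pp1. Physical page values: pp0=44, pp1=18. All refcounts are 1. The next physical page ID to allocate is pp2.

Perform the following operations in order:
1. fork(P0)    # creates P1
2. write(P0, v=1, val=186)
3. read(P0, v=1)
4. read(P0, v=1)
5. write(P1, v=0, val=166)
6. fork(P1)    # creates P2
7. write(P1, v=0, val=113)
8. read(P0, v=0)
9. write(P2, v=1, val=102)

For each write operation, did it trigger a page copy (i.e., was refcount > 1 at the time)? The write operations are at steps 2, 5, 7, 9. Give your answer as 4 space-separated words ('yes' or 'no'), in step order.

Op 1: fork(P0) -> P1. 2 ppages; refcounts: pp0:2 pp1:2
Op 2: write(P0, v1, 186). refcount(pp1)=2>1 -> COPY to pp2. 3 ppages; refcounts: pp0:2 pp1:1 pp2:1
Op 3: read(P0, v1) -> 186. No state change.
Op 4: read(P0, v1) -> 186. No state change.
Op 5: write(P1, v0, 166). refcount(pp0)=2>1 -> COPY to pp3. 4 ppages; refcounts: pp0:1 pp1:1 pp2:1 pp3:1
Op 6: fork(P1) -> P2. 4 ppages; refcounts: pp0:1 pp1:2 pp2:1 pp3:2
Op 7: write(P1, v0, 113). refcount(pp3)=2>1 -> COPY to pp4. 5 ppages; refcounts: pp0:1 pp1:2 pp2:1 pp3:1 pp4:1
Op 8: read(P0, v0) -> 44. No state change.
Op 9: write(P2, v1, 102). refcount(pp1)=2>1 -> COPY to pp5. 6 ppages; refcounts: pp0:1 pp1:1 pp2:1 pp3:1 pp4:1 pp5:1

yes yes yes yes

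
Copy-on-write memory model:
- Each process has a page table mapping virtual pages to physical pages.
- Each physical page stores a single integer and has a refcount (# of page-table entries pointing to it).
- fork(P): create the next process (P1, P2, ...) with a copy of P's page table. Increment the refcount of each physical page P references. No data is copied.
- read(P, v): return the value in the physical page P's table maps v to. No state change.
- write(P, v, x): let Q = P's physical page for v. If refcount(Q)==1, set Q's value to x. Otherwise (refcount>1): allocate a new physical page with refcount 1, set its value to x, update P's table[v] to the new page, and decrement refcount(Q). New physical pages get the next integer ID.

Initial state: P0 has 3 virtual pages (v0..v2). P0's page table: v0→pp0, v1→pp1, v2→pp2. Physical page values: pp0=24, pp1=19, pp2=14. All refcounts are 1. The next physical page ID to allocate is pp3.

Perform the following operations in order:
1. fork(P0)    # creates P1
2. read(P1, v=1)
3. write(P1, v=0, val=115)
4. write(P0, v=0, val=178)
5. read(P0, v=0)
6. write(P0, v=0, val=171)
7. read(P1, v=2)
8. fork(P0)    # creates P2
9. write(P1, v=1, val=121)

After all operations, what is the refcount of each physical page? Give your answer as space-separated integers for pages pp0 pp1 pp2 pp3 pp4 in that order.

Answer: 2 2 3 1 1

Derivation:
Op 1: fork(P0) -> P1. 3 ppages; refcounts: pp0:2 pp1:2 pp2:2
Op 2: read(P1, v1) -> 19. No state change.
Op 3: write(P1, v0, 115). refcount(pp0)=2>1 -> COPY to pp3. 4 ppages; refcounts: pp0:1 pp1:2 pp2:2 pp3:1
Op 4: write(P0, v0, 178). refcount(pp0)=1 -> write in place. 4 ppages; refcounts: pp0:1 pp1:2 pp2:2 pp3:1
Op 5: read(P0, v0) -> 178. No state change.
Op 6: write(P0, v0, 171). refcount(pp0)=1 -> write in place. 4 ppages; refcounts: pp0:1 pp1:2 pp2:2 pp3:1
Op 7: read(P1, v2) -> 14. No state change.
Op 8: fork(P0) -> P2. 4 ppages; refcounts: pp0:2 pp1:3 pp2:3 pp3:1
Op 9: write(P1, v1, 121). refcount(pp1)=3>1 -> COPY to pp4. 5 ppages; refcounts: pp0:2 pp1:2 pp2:3 pp3:1 pp4:1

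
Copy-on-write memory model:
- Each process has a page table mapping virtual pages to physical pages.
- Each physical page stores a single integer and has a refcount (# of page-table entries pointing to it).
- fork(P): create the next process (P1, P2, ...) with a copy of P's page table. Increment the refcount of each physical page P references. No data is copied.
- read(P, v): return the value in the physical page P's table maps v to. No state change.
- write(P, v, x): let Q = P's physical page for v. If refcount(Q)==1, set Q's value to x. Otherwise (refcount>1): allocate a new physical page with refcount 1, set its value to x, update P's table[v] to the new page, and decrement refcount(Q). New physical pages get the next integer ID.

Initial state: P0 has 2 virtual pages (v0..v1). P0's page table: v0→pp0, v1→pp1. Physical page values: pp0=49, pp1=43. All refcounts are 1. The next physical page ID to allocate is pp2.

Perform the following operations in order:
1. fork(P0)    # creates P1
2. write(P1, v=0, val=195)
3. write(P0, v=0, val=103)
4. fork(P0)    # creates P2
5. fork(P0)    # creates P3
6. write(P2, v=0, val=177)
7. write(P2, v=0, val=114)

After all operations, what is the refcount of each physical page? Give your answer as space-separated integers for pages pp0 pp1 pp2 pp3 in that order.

Answer: 2 4 1 1

Derivation:
Op 1: fork(P0) -> P1. 2 ppages; refcounts: pp0:2 pp1:2
Op 2: write(P1, v0, 195). refcount(pp0)=2>1 -> COPY to pp2. 3 ppages; refcounts: pp0:1 pp1:2 pp2:1
Op 3: write(P0, v0, 103). refcount(pp0)=1 -> write in place. 3 ppages; refcounts: pp0:1 pp1:2 pp2:1
Op 4: fork(P0) -> P2. 3 ppages; refcounts: pp0:2 pp1:3 pp2:1
Op 5: fork(P0) -> P3. 3 ppages; refcounts: pp0:3 pp1:4 pp2:1
Op 6: write(P2, v0, 177). refcount(pp0)=3>1 -> COPY to pp3. 4 ppages; refcounts: pp0:2 pp1:4 pp2:1 pp3:1
Op 7: write(P2, v0, 114). refcount(pp3)=1 -> write in place. 4 ppages; refcounts: pp0:2 pp1:4 pp2:1 pp3:1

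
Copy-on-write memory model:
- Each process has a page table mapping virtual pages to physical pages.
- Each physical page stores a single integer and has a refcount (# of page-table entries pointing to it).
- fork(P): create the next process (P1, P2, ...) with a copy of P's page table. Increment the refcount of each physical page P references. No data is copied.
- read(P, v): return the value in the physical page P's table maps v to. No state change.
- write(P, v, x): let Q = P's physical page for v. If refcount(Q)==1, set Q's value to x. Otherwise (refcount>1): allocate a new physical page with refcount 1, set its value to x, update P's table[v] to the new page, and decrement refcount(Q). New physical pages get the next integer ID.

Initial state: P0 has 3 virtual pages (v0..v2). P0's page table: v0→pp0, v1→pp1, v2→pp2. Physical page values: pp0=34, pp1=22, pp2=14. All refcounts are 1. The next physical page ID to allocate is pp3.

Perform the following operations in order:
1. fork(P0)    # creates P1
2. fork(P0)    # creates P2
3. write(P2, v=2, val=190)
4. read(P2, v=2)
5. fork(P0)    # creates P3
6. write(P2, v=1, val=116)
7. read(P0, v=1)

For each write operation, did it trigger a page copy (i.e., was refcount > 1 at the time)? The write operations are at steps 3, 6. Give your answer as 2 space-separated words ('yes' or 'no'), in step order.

Op 1: fork(P0) -> P1. 3 ppages; refcounts: pp0:2 pp1:2 pp2:2
Op 2: fork(P0) -> P2. 3 ppages; refcounts: pp0:3 pp1:3 pp2:3
Op 3: write(P2, v2, 190). refcount(pp2)=3>1 -> COPY to pp3. 4 ppages; refcounts: pp0:3 pp1:3 pp2:2 pp3:1
Op 4: read(P2, v2) -> 190. No state change.
Op 5: fork(P0) -> P3. 4 ppages; refcounts: pp0:4 pp1:4 pp2:3 pp3:1
Op 6: write(P2, v1, 116). refcount(pp1)=4>1 -> COPY to pp4. 5 ppages; refcounts: pp0:4 pp1:3 pp2:3 pp3:1 pp4:1
Op 7: read(P0, v1) -> 22. No state change.

yes yes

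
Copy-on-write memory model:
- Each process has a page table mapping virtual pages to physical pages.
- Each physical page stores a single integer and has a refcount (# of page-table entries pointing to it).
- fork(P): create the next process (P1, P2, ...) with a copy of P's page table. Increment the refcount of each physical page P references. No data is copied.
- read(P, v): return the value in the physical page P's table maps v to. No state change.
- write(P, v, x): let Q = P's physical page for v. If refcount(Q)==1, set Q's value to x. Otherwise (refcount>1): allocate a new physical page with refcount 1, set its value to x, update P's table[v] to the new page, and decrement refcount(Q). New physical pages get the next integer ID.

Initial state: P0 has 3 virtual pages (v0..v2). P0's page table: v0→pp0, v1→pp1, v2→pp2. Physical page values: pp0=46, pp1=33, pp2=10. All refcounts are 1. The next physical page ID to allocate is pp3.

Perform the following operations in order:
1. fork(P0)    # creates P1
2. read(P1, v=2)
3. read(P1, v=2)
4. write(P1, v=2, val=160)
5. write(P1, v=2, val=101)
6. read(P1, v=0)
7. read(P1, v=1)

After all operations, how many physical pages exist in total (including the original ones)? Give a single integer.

Op 1: fork(P0) -> P1. 3 ppages; refcounts: pp0:2 pp1:2 pp2:2
Op 2: read(P1, v2) -> 10. No state change.
Op 3: read(P1, v2) -> 10. No state change.
Op 4: write(P1, v2, 160). refcount(pp2)=2>1 -> COPY to pp3. 4 ppages; refcounts: pp0:2 pp1:2 pp2:1 pp3:1
Op 5: write(P1, v2, 101). refcount(pp3)=1 -> write in place. 4 ppages; refcounts: pp0:2 pp1:2 pp2:1 pp3:1
Op 6: read(P1, v0) -> 46. No state change.
Op 7: read(P1, v1) -> 33. No state change.

Answer: 4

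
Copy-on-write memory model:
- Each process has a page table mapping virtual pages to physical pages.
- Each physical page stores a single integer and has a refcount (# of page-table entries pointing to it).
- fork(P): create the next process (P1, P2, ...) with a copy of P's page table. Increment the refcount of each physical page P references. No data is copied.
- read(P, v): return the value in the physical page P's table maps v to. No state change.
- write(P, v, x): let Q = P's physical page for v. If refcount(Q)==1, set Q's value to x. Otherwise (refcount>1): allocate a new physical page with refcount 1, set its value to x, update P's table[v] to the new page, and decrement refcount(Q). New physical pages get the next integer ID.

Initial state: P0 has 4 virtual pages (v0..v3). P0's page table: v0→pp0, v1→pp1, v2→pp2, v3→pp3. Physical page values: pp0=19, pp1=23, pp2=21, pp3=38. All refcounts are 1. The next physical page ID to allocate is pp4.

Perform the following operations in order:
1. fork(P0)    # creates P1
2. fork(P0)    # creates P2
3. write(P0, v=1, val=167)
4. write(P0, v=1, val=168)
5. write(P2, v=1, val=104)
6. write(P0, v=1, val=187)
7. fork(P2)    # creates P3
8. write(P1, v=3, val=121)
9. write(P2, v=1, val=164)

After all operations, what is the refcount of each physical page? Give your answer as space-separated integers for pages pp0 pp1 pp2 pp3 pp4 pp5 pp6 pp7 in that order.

Op 1: fork(P0) -> P1. 4 ppages; refcounts: pp0:2 pp1:2 pp2:2 pp3:2
Op 2: fork(P0) -> P2. 4 ppages; refcounts: pp0:3 pp1:3 pp2:3 pp3:3
Op 3: write(P0, v1, 167). refcount(pp1)=3>1 -> COPY to pp4. 5 ppages; refcounts: pp0:3 pp1:2 pp2:3 pp3:3 pp4:1
Op 4: write(P0, v1, 168). refcount(pp4)=1 -> write in place. 5 ppages; refcounts: pp0:3 pp1:2 pp2:3 pp3:3 pp4:1
Op 5: write(P2, v1, 104). refcount(pp1)=2>1 -> COPY to pp5. 6 ppages; refcounts: pp0:3 pp1:1 pp2:3 pp3:3 pp4:1 pp5:1
Op 6: write(P0, v1, 187). refcount(pp4)=1 -> write in place. 6 ppages; refcounts: pp0:3 pp1:1 pp2:3 pp3:3 pp4:1 pp5:1
Op 7: fork(P2) -> P3. 6 ppages; refcounts: pp0:4 pp1:1 pp2:4 pp3:4 pp4:1 pp5:2
Op 8: write(P1, v3, 121). refcount(pp3)=4>1 -> COPY to pp6. 7 ppages; refcounts: pp0:4 pp1:1 pp2:4 pp3:3 pp4:1 pp5:2 pp6:1
Op 9: write(P2, v1, 164). refcount(pp5)=2>1 -> COPY to pp7. 8 ppages; refcounts: pp0:4 pp1:1 pp2:4 pp3:3 pp4:1 pp5:1 pp6:1 pp7:1

Answer: 4 1 4 3 1 1 1 1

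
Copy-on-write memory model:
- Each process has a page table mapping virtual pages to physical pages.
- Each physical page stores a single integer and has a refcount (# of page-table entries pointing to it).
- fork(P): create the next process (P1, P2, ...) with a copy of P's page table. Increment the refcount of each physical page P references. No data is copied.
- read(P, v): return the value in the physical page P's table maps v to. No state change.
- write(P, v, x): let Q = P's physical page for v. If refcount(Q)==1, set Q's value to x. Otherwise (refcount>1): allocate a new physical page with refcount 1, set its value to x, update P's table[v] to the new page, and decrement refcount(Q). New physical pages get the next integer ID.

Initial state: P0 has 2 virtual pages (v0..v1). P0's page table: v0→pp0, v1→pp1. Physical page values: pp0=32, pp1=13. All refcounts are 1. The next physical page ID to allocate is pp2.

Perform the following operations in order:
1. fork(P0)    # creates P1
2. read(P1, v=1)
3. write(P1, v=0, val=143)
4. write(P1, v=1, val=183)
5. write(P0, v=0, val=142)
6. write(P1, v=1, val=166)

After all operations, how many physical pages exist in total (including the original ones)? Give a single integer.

Op 1: fork(P0) -> P1. 2 ppages; refcounts: pp0:2 pp1:2
Op 2: read(P1, v1) -> 13. No state change.
Op 3: write(P1, v0, 143). refcount(pp0)=2>1 -> COPY to pp2. 3 ppages; refcounts: pp0:1 pp1:2 pp2:1
Op 4: write(P1, v1, 183). refcount(pp1)=2>1 -> COPY to pp3. 4 ppages; refcounts: pp0:1 pp1:1 pp2:1 pp3:1
Op 5: write(P0, v0, 142). refcount(pp0)=1 -> write in place. 4 ppages; refcounts: pp0:1 pp1:1 pp2:1 pp3:1
Op 6: write(P1, v1, 166). refcount(pp3)=1 -> write in place. 4 ppages; refcounts: pp0:1 pp1:1 pp2:1 pp3:1

Answer: 4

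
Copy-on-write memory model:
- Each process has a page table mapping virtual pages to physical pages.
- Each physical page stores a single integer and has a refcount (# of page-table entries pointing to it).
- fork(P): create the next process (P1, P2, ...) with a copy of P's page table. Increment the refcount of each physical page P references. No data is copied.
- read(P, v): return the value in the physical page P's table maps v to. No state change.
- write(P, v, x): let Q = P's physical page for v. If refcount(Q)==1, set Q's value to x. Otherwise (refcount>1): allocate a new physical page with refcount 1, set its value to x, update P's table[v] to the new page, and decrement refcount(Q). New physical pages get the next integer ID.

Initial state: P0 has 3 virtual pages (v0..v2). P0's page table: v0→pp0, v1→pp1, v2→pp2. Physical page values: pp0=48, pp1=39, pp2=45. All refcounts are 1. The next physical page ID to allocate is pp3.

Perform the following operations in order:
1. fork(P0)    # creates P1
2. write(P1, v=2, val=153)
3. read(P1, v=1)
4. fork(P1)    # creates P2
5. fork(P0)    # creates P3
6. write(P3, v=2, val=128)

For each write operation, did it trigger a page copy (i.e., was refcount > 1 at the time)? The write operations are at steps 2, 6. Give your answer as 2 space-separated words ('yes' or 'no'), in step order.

Op 1: fork(P0) -> P1. 3 ppages; refcounts: pp0:2 pp1:2 pp2:2
Op 2: write(P1, v2, 153). refcount(pp2)=2>1 -> COPY to pp3. 4 ppages; refcounts: pp0:2 pp1:2 pp2:1 pp3:1
Op 3: read(P1, v1) -> 39. No state change.
Op 4: fork(P1) -> P2. 4 ppages; refcounts: pp0:3 pp1:3 pp2:1 pp3:2
Op 5: fork(P0) -> P3. 4 ppages; refcounts: pp0:4 pp1:4 pp2:2 pp3:2
Op 6: write(P3, v2, 128). refcount(pp2)=2>1 -> COPY to pp4. 5 ppages; refcounts: pp0:4 pp1:4 pp2:1 pp3:2 pp4:1

yes yes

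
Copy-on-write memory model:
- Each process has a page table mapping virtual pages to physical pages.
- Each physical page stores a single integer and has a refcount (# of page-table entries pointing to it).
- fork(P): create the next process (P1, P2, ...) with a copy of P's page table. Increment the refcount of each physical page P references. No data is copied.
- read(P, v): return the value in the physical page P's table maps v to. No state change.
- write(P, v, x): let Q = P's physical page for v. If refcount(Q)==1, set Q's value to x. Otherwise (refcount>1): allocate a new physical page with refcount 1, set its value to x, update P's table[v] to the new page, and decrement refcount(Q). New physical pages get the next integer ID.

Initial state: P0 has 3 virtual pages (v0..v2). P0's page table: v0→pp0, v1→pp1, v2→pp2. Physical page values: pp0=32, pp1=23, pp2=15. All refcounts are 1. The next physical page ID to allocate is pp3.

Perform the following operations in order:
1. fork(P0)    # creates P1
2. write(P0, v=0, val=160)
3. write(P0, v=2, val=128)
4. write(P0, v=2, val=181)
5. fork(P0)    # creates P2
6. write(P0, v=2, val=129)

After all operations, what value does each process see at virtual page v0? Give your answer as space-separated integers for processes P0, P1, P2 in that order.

Op 1: fork(P0) -> P1. 3 ppages; refcounts: pp0:2 pp1:2 pp2:2
Op 2: write(P0, v0, 160). refcount(pp0)=2>1 -> COPY to pp3. 4 ppages; refcounts: pp0:1 pp1:2 pp2:2 pp3:1
Op 3: write(P0, v2, 128). refcount(pp2)=2>1 -> COPY to pp4. 5 ppages; refcounts: pp0:1 pp1:2 pp2:1 pp3:1 pp4:1
Op 4: write(P0, v2, 181). refcount(pp4)=1 -> write in place. 5 ppages; refcounts: pp0:1 pp1:2 pp2:1 pp3:1 pp4:1
Op 5: fork(P0) -> P2. 5 ppages; refcounts: pp0:1 pp1:3 pp2:1 pp3:2 pp4:2
Op 6: write(P0, v2, 129). refcount(pp4)=2>1 -> COPY to pp5. 6 ppages; refcounts: pp0:1 pp1:3 pp2:1 pp3:2 pp4:1 pp5:1
P0: v0 -> pp3 = 160
P1: v0 -> pp0 = 32
P2: v0 -> pp3 = 160

Answer: 160 32 160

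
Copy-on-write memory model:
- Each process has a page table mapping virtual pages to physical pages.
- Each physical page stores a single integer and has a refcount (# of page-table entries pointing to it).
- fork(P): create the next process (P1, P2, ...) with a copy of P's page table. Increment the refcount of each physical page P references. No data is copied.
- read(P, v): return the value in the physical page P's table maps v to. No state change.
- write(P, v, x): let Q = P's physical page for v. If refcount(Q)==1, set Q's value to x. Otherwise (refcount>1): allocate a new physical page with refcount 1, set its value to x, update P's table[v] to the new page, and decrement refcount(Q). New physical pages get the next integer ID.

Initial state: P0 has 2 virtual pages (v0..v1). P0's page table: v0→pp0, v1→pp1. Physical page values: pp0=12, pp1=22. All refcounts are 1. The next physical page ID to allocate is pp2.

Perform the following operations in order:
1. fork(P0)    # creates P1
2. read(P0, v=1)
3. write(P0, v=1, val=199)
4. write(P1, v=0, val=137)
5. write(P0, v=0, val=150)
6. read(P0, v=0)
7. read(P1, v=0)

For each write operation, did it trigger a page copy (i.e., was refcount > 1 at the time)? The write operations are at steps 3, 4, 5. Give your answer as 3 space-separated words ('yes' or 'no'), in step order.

Op 1: fork(P0) -> P1. 2 ppages; refcounts: pp0:2 pp1:2
Op 2: read(P0, v1) -> 22. No state change.
Op 3: write(P0, v1, 199). refcount(pp1)=2>1 -> COPY to pp2. 3 ppages; refcounts: pp0:2 pp1:1 pp2:1
Op 4: write(P1, v0, 137). refcount(pp0)=2>1 -> COPY to pp3. 4 ppages; refcounts: pp0:1 pp1:1 pp2:1 pp3:1
Op 5: write(P0, v0, 150). refcount(pp0)=1 -> write in place. 4 ppages; refcounts: pp0:1 pp1:1 pp2:1 pp3:1
Op 6: read(P0, v0) -> 150. No state change.
Op 7: read(P1, v0) -> 137. No state change.

yes yes no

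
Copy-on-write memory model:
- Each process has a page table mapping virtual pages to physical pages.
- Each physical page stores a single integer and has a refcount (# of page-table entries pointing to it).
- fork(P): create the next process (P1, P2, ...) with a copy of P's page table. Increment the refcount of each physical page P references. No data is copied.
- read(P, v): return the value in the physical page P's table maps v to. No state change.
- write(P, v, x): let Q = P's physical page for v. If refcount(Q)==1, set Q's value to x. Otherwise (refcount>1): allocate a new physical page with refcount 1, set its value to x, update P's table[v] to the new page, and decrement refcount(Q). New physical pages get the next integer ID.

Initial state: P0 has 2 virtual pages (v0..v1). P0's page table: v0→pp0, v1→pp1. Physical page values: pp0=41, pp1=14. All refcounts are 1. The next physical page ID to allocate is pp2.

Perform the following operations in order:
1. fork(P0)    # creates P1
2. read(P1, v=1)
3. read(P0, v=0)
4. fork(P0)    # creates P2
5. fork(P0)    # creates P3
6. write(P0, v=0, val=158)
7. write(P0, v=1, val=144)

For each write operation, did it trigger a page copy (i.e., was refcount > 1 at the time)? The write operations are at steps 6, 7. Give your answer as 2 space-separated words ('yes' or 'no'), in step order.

Op 1: fork(P0) -> P1. 2 ppages; refcounts: pp0:2 pp1:2
Op 2: read(P1, v1) -> 14. No state change.
Op 3: read(P0, v0) -> 41. No state change.
Op 4: fork(P0) -> P2. 2 ppages; refcounts: pp0:3 pp1:3
Op 5: fork(P0) -> P3. 2 ppages; refcounts: pp0:4 pp1:4
Op 6: write(P0, v0, 158). refcount(pp0)=4>1 -> COPY to pp2. 3 ppages; refcounts: pp0:3 pp1:4 pp2:1
Op 7: write(P0, v1, 144). refcount(pp1)=4>1 -> COPY to pp3. 4 ppages; refcounts: pp0:3 pp1:3 pp2:1 pp3:1

yes yes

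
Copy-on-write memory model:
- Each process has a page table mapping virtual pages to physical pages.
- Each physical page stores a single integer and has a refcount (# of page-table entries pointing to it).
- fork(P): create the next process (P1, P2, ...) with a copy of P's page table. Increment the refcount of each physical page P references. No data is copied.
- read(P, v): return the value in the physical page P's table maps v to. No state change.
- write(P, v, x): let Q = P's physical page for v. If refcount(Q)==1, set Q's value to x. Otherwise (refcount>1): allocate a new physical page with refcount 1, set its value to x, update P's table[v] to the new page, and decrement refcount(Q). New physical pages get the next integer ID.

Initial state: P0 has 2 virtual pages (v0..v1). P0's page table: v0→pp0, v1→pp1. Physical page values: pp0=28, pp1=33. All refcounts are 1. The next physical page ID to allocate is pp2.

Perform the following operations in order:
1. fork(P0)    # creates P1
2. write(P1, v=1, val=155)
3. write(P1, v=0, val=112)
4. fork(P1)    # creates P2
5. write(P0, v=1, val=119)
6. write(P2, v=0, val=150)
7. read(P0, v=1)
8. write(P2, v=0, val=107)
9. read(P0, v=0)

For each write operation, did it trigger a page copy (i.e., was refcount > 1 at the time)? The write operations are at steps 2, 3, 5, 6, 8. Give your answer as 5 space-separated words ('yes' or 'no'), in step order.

Op 1: fork(P0) -> P1. 2 ppages; refcounts: pp0:2 pp1:2
Op 2: write(P1, v1, 155). refcount(pp1)=2>1 -> COPY to pp2. 3 ppages; refcounts: pp0:2 pp1:1 pp2:1
Op 3: write(P1, v0, 112). refcount(pp0)=2>1 -> COPY to pp3. 4 ppages; refcounts: pp0:1 pp1:1 pp2:1 pp3:1
Op 4: fork(P1) -> P2. 4 ppages; refcounts: pp0:1 pp1:1 pp2:2 pp3:2
Op 5: write(P0, v1, 119). refcount(pp1)=1 -> write in place. 4 ppages; refcounts: pp0:1 pp1:1 pp2:2 pp3:2
Op 6: write(P2, v0, 150). refcount(pp3)=2>1 -> COPY to pp4. 5 ppages; refcounts: pp0:1 pp1:1 pp2:2 pp3:1 pp4:1
Op 7: read(P0, v1) -> 119. No state change.
Op 8: write(P2, v0, 107). refcount(pp4)=1 -> write in place. 5 ppages; refcounts: pp0:1 pp1:1 pp2:2 pp3:1 pp4:1
Op 9: read(P0, v0) -> 28. No state change.

yes yes no yes no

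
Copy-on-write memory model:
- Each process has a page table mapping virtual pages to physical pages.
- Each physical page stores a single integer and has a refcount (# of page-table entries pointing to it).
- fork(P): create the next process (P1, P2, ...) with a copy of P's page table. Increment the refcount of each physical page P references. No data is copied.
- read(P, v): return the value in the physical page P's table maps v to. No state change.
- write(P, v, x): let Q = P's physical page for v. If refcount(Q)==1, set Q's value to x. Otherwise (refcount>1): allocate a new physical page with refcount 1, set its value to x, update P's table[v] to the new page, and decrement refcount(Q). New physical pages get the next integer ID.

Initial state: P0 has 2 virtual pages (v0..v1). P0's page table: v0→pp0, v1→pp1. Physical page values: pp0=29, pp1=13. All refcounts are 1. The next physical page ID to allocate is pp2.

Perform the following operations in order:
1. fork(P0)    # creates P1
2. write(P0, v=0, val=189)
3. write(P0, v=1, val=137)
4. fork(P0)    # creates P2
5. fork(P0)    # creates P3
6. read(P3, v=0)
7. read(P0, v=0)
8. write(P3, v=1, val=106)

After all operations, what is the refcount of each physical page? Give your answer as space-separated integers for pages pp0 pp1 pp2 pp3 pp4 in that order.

Answer: 1 1 3 2 1

Derivation:
Op 1: fork(P0) -> P1. 2 ppages; refcounts: pp0:2 pp1:2
Op 2: write(P0, v0, 189). refcount(pp0)=2>1 -> COPY to pp2. 3 ppages; refcounts: pp0:1 pp1:2 pp2:1
Op 3: write(P0, v1, 137). refcount(pp1)=2>1 -> COPY to pp3. 4 ppages; refcounts: pp0:1 pp1:1 pp2:1 pp3:1
Op 4: fork(P0) -> P2. 4 ppages; refcounts: pp0:1 pp1:1 pp2:2 pp3:2
Op 5: fork(P0) -> P3. 4 ppages; refcounts: pp0:1 pp1:1 pp2:3 pp3:3
Op 6: read(P3, v0) -> 189. No state change.
Op 7: read(P0, v0) -> 189. No state change.
Op 8: write(P3, v1, 106). refcount(pp3)=3>1 -> COPY to pp4. 5 ppages; refcounts: pp0:1 pp1:1 pp2:3 pp3:2 pp4:1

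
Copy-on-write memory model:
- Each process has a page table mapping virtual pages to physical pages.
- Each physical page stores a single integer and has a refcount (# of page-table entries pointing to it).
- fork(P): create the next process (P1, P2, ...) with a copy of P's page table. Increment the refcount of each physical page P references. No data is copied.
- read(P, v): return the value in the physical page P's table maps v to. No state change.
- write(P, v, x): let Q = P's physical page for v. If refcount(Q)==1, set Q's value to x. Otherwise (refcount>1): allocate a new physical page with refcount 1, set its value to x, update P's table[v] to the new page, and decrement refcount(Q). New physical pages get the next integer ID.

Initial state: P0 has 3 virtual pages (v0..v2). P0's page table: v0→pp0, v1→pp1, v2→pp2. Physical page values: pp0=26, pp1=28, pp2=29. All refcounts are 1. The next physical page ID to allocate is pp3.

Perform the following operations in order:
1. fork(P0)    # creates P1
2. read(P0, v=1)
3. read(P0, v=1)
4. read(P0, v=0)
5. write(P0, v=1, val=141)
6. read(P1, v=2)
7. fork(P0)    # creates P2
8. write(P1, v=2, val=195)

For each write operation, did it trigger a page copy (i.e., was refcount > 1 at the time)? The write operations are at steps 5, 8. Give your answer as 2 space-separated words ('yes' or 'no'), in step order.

Op 1: fork(P0) -> P1. 3 ppages; refcounts: pp0:2 pp1:2 pp2:2
Op 2: read(P0, v1) -> 28. No state change.
Op 3: read(P0, v1) -> 28. No state change.
Op 4: read(P0, v0) -> 26. No state change.
Op 5: write(P0, v1, 141). refcount(pp1)=2>1 -> COPY to pp3. 4 ppages; refcounts: pp0:2 pp1:1 pp2:2 pp3:1
Op 6: read(P1, v2) -> 29. No state change.
Op 7: fork(P0) -> P2. 4 ppages; refcounts: pp0:3 pp1:1 pp2:3 pp3:2
Op 8: write(P1, v2, 195). refcount(pp2)=3>1 -> COPY to pp4. 5 ppages; refcounts: pp0:3 pp1:1 pp2:2 pp3:2 pp4:1

yes yes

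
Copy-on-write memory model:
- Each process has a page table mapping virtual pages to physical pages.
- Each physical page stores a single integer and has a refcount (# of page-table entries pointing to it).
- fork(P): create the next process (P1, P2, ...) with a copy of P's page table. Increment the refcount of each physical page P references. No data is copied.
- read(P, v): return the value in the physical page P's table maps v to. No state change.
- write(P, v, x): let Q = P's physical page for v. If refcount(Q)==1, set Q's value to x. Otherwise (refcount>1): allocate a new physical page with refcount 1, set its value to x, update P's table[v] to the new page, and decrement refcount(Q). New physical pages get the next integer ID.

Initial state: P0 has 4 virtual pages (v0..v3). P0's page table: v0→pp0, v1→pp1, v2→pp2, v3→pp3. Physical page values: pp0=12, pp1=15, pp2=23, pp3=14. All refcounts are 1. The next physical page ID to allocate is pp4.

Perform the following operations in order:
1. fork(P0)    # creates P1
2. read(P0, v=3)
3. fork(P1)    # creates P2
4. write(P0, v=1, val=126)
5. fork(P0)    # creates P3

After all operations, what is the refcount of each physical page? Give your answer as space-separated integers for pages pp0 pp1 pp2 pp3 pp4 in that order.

Answer: 4 2 4 4 2

Derivation:
Op 1: fork(P0) -> P1. 4 ppages; refcounts: pp0:2 pp1:2 pp2:2 pp3:2
Op 2: read(P0, v3) -> 14. No state change.
Op 3: fork(P1) -> P2. 4 ppages; refcounts: pp0:3 pp1:3 pp2:3 pp3:3
Op 4: write(P0, v1, 126). refcount(pp1)=3>1 -> COPY to pp4. 5 ppages; refcounts: pp0:3 pp1:2 pp2:3 pp3:3 pp4:1
Op 5: fork(P0) -> P3. 5 ppages; refcounts: pp0:4 pp1:2 pp2:4 pp3:4 pp4:2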